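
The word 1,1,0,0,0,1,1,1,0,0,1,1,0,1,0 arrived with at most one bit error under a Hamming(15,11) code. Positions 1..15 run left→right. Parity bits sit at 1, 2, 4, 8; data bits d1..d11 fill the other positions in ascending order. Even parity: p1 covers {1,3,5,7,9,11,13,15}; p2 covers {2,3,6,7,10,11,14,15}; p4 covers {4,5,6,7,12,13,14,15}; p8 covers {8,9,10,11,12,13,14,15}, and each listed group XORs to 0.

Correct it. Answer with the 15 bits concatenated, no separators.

s1 (pos 1,3,5,7,9,11,13,15): 1⊕0⊕0⊕1⊕0⊕1⊕0⊕0 = 1
s2 (pos 2,3,6,7,10,11,14,15): 1⊕0⊕1⊕1⊕0⊕1⊕1⊕0 = 1
s4 (pos 4,5,6,7,12,13,14,15): 0⊕0⊕1⊕1⊕1⊕0⊕1⊕0 = 0
s8 (pos 8,9,10,11,12,13,14,15): 1⊕0⊕0⊕1⊕1⊕0⊕1⊕0 = 0
Syndrome s8…s1 = 0011 → error at position 3.
Flip position 3: 110001110011010 → 111001110011010

111001110011010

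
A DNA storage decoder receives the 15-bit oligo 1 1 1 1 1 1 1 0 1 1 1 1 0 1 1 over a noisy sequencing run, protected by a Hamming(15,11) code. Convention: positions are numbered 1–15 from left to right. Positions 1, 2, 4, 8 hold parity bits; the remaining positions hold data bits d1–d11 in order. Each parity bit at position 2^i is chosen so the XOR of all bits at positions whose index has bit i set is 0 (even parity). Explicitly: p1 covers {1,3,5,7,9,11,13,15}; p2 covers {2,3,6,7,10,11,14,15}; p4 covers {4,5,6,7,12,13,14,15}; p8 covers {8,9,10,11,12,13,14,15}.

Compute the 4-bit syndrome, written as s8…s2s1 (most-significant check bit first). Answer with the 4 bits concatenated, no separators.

0101

s1 (pos 1,3,5,7,9,11,13,15): 1⊕1⊕1⊕1⊕1⊕1⊕0⊕1 = 1
s2 (pos 2,3,6,7,10,11,14,15): 1⊕1⊕1⊕1⊕1⊕1⊕1⊕1 = 0
s4 (pos 4,5,6,7,12,13,14,15): 1⊕1⊕1⊕1⊕1⊕0⊕1⊕1 = 1
s8 (pos 8,9,10,11,12,13,14,15): 0⊕1⊕1⊕1⊕1⊕0⊕1⊕1 = 0
Syndrome s8…s1 = 0101 → error at position 5.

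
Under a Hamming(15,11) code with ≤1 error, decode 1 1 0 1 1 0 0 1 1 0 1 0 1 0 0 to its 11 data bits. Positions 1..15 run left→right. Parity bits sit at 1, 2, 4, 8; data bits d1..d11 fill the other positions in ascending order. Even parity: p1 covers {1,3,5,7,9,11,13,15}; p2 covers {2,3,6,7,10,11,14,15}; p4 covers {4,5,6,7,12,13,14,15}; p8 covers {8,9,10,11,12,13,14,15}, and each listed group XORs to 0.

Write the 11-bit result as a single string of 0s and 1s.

s1 (pos 1,3,5,7,9,11,13,15): 1⊕0⊕1⊕0⊕1⊕1⊕1⊕0 = 1
s2 (pos 2,3,6,7,10,11,14,15): 1⊕0⊕0⊕0⊕0⊕1⊕0⊕0 = 0
s4 (pos 4,5,6,7,12,13,14,15): 1⊕1⊕0⊕0⊕0⊕1⊕0⊕0 = 1
s8 (pos 8,9,10,11,12,13,14,15): 1⊕1⊕0⊕1⊕0⊕1⊕0⊕0 = 0
Syndrome s8…s1 = 0101 → error at position 5.
Flip position 5: 110110011010100 → 110100011010100
Read data bits from positions 3,5,6,7,9,10,11,12,13,14,15: 00001010100

00001010100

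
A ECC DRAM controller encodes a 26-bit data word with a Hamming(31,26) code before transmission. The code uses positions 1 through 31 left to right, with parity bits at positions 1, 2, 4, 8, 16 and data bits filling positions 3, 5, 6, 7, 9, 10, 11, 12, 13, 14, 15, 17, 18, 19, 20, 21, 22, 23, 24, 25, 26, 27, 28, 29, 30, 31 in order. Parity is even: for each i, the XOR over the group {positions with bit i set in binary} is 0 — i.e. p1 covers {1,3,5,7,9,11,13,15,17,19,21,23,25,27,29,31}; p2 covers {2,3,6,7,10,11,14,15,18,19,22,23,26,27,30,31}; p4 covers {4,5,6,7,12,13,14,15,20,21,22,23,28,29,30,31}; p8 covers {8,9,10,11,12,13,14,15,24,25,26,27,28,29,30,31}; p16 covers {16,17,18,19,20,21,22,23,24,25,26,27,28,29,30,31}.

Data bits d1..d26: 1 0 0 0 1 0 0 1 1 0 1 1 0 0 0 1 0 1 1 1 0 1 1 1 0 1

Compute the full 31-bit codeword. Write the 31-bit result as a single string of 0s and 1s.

Place data at non-parity positions: p1 p2 1 p4 0 0 0 p8 1 0 0 1 1 0 1 p16 1 0 0 0 1 0 1 1 1 0 1 1 1 0 1
p1 (pos 1,3,5,7,9,11,13,15,17,19,21,23,25,27,29,31): XOR of data positions = 1⊕0⊕0⊕1⊕0⊕1⊕1⊕1⊕0⊕1⊕1⊕1⊕1⊕1⊕1 = 1
p2 (pos 2,3,6,7,10,11,14,15,18,19,22,23,26,27,30,31): XOR of data positions = 1⊕0⊕0⊕0⊕0⊕0⊕1⊕0⊕0⊕0⊕1⊕0⊕1⊕0⊕1 = 1
p4 (pos 4,5,6,7,12,13,14,15,20,21,22,23,28,29,30,31): XOR of data positions = 0⊕0⊕0⊕1⊕1⊕0⊕1⊕0⊕1⊕0⊕1⊕1⊕1⊕0⊕1 = 0
p8 (pos 8,9,10,11,12,13,14,15,24,25,26,27,28,29,30,31): XOR of data positions = 1⊕0⊕0⊕1⊕1⊕0⊕1⊕1⊕1⊕0⊕1⊕1⊕1⊕0⊕1 = 0
p16 (pos 16,17,18,19,20,21,22,23,24,25,26,27,28,29,30,31): XOR of data positions = 1⊕0⊕0⊕0⊕1⊕0⊕1⊕1⊕1⊕0⊕1⊕1⊕1⊕0⊕1 = 1
Codeword: 1110000010011011100010111011101

1110000010011011100010111011101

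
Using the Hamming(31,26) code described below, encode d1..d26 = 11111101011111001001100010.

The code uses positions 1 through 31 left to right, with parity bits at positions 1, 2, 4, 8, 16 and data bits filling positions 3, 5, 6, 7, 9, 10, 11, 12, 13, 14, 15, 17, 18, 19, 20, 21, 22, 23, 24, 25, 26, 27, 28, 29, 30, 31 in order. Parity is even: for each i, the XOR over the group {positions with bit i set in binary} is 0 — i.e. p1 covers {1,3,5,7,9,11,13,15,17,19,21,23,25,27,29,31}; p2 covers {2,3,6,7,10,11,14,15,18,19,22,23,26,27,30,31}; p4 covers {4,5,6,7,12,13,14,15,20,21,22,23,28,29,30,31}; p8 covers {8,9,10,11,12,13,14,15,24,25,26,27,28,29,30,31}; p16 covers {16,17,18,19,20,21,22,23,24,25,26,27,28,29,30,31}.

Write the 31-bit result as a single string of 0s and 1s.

0110111011010111111001001100010

Place data at non-parity positions: p1 p2 1 p4 1 1 1 p8 1 1 0 1 0 1 1 p16 1 1 1 0 0 1 0 0 1 1 0 0 0 1 0
p1 (pos 1,3,5,7,9,11,13,15,17,19,21,23,25,27,29,31): XOR of data positions = 1⊕1⊕1⊕1⊕0⊕0⊕1⊕1⊕1⊕0⊕0⊕1⊕0⊕0⊕0 = 0
p2 (pos 2,3,6,7,10,11,14,15,18,19,22,23,26,27,30,31): XOR of data positions = 1⊕1⊕1⊕1⊕0⊕1⊕1⊕1⊕1⊕1⊕0⊕1⊕0⊕1⊕0 = 1
p4 (pos 4,5,6,7,12,13,14,15,20,21,22,23,28,29,30,31): XOR of data positions = 1⊕1⊕1⊕1⊕0⊕1⊕1⊕0⊕0⊕1⊕0⊕0⊕0⊕1⊕0 = 0
p8 (pos 8,9,10,11,12,13,14,15,24,25,26,27,28,29,30,31): XOR of data positions = 1⊕1⊕0⊕1⊕0⊕1⊕1⊕0⊕1⊕1⊕0⊕0⊕0⊕1⊕0 = 0
p16 (pos 16,17,18,19,20,21,22,23,24,25,26,27,28,29,30,31): XOR of data positions = 1⊕1⊕1⊕0⊕0⊕1⊕0⊕0⊕1⊕1⊕0⊕0⊕0⊕1⊕0 = 1
Codeword: 0110111011010111111001001100010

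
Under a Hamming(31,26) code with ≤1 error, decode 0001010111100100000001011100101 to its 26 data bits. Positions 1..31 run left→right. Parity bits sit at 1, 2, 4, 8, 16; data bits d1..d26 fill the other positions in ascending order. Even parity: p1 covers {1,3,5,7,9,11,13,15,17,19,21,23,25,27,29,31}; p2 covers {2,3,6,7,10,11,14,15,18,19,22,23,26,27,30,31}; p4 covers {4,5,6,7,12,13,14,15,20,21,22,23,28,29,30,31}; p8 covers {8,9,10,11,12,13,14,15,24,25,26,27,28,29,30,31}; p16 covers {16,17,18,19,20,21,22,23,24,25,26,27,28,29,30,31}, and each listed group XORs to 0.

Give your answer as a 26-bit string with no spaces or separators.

s1 (pos 1,3,5,7,9,11,13,15,17,19,21,23,25,27,29,31): 0⊕0⊕0⊕0⊕1⊕1⊕0⊕0⊕0⊕0⊕0⊕0⊕1⊕0⊕1⊕1 = 1
s2 (pos 2,3,6,7,10,11,14,15,18,19,22,23,26,27,30,31): 0⊕0⊕1⊕0⊕1⊕1⊕1⊕0⊕0⊕0⊕1⊕0⊕1⊕0⊕0⊕1 = 1
s4 (pos 4,5,6,7,12,13,14,15,20,21,22,23,28,29,30,31): 1⊕0⊕1⊕0⊕0⊕0⊕1⊕0⊕0⊕0⊕1⊕0⊕0⊕1⊕0⊕1 = 0
s8 (pos 8,9,10,11,12,13,14,15,24,25,26,27,28,29,30,31): 1⊕1⊕1⊕1⊕0⊕0⊕1⊕0⊕1⊕1⊕1⊕0⊕0⊕1⊕0⊕1 = 0
s16 (pos 16,17,18,19,20,21,22,23,24,25,26,27,28,29,30,31): 0⊕0⊕0⊕0⊕0⊕0⊕1⊕0⊕1⊕1⊕1⊕0⊕0⊕1⊕0⊕1 = 0
Syndrome s16…s1 = 00011 → error at position 3.
Flip position 3: 0001010111100100000001011100101 → 0011010111100100000001011100101
Read data bits from positions 3,5,6,7,9,10,11,12,13,14,15,17,18,19,20,21,22,23,24,25,26,27,28,29,30,31: 10101110010000001011100101

10101110010000001011100101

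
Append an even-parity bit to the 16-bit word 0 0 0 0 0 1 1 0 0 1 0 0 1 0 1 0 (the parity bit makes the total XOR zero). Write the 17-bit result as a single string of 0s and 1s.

XOR of the 16 data bits: 0⊕0⊕0⊕0⊕0⊕1⊕1⊕0⊕0⊕1⊕0⊕0⊕1⊕0⊕1⊕0 = 1
Parity bit = 1 (so all 17 bits XOR to 0).

00000110010010101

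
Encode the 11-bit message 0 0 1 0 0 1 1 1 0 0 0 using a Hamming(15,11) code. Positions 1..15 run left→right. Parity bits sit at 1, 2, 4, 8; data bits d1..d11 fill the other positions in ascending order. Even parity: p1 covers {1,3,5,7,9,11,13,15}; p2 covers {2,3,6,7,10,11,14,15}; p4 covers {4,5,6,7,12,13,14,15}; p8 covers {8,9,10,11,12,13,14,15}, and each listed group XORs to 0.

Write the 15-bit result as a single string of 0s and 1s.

110001010111000

Place data at non-parity positions: p1 p2 0 p4 0 1 0 p8 0 1 1 1 0 0 0
p1 (pos 1,3,5,7,9,11,13,15): XOR of data positions = 0⊕0⊕0⊕0⊕1⊕0⊕0 = 1
p2 (pos 2,3,6,7,10,11,14,15): XOR of data positions = 0⊕1⊕0⊕1⊕1⊕0⊕0 = 1
p4 (pos 4,5,6,7,12,13,14,15): XOR of data positions = 0⊕1⊕0⊕1⊕0⊕0⊕0 = 0
p8 (pos 8,9,10,11,12,13,14,15): XOR of data positions = 0⊕1⊕1⊕1⊕0⊕0⊕0 = 1
Codeword: 110001010111000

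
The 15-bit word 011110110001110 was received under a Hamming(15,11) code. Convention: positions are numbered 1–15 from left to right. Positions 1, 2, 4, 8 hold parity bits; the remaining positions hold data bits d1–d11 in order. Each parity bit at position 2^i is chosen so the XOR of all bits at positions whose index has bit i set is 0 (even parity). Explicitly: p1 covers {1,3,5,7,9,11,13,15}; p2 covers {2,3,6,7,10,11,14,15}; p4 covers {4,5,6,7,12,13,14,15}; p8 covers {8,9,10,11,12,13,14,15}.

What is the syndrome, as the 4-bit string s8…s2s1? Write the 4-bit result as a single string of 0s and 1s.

0000

s1 (pos 1,3,5,7,9,11,13,15): 0⊕1⊕1⊕1⊕0⊕0⊕1⊕0 = 0
s2 (pos 2,3,6,7,10,11,14,15): 1⊕1⊕0⊕1⊕0⊕0⊕1⊕0 = 0
s4 (pos 4,5,6,7,12,13,14,15): 1⊕1⊕0⊕1⊕1⊕1⊕1⊕0 = 0
s8 (pos 8,9,10,11,12,13,14,15): 1⊕0⊕0⊕0⊕1⊕1⊕1⊕0 = 0
Syndrome s8…s1 = 0000 → no error.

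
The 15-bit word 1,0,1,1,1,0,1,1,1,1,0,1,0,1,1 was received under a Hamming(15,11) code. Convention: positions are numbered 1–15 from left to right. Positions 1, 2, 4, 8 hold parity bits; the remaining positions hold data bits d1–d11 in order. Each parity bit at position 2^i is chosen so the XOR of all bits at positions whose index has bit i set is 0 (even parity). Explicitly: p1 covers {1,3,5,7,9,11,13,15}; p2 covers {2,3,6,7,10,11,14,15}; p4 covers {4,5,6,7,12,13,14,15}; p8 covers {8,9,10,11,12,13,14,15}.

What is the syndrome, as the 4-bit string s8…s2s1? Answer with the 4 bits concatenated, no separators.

s1 (pos 1,3,5,7,9,11,13,15): 1⊕1⊕1⊕1⊕1⊕0⊕0⊕1 = 0
s2 (pos 2,3,6,7,10,11,14,15): 0⊕1⊕0⊕1⊕1⊕0⊕1⊕1 = 1
s4 (pos 4,5,6,7,12,13,14,15): 1⊕1⊕0⊕1⊕1⊕0⊕1⊕1 = 0
s8 (pos 8,9,10,11,12,13,14,15): 1⊕1⊕1⊕0⊕1⊕0⊕1⊕1 = 0
Syndrome s8…s1 = 0010 → error at position 2.

0010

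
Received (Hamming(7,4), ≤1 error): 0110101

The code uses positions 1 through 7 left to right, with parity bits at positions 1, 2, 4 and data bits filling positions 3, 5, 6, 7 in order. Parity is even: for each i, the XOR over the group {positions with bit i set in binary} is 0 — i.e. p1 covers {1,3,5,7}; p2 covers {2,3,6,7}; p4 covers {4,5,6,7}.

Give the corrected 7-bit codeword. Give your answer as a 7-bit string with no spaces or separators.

s1 (pos 1,3,5,7): 0⊕1⊕1⊕1 = 1
s2 (pos 2,3,6,7): 1⊕1⊕0⊕1 = 1
s4 (pos 4,5,6,7): 0⊕1⊕0⊕1 = 0
Syndrome s4…s1 = 011 → error at position 3.
Flip position 3: 0110101 → 0100101

0100101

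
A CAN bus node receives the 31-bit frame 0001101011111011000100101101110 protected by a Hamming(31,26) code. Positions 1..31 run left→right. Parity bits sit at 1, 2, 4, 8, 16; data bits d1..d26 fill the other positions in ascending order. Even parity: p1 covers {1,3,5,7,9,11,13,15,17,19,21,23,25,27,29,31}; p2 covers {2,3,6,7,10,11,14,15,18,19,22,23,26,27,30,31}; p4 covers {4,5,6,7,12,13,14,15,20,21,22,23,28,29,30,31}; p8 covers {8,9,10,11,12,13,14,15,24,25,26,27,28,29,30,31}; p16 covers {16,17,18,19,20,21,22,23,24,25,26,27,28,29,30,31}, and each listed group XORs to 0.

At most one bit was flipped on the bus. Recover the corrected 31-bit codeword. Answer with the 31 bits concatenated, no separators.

s1 (pos 1,3,5,7,9,11,13,15,17,19,21,23,25,27,29,31): 0⊕0⊕1⊕1⊕1⊕1⊕1⊕1⊕0⊕0⊕0⊕1⊕1⊕0⊕1⊕0 = 1
s2 (pos 2,3,6,7,10,11,14,15,18,19,22,23,26,27,30,31): 0⊕0⊕0⊕1⊕1⊕1⊕0⊕1⊕0⊕0⊕0⊕1⊕1⊕0⊕1⊕0 = 1
s4 (pos 4,5,6,7,12,13,14,15,20,21,22,23,28,29,30,31): 1⊕1⊕0⊕1⊕1⊕1⊕0⊕1⊕1⊕0⊕0⊕1⊕1⊕1⊕1⊕0 = 1
s8 (pos 8,9,10,11,12,13,14,15,24,25,26,27,28,29,30,31): 0⊕1⊕1⊕1⊕1⊕1⊕0⊕1⊕0⊕1⊕1⊕0⊕1⊕1⊕1⊕0 = 1
s16 (pos 16,17,18,19,20,21,22,23,24,25,26,27,28,29,30,31): 1⊕0⊕0⊕0⊕1⊕0⊕0⊕1⊕0⊕1⊕1⊕0⊕1⊕1⊕1⊕0 = 0
Syndrome s16…s1 = 01111 → error at position 15.
Flip position 15: 0001101011111011000100101101110 → 0001101011111001000100101101110

0001101011111001000100101101110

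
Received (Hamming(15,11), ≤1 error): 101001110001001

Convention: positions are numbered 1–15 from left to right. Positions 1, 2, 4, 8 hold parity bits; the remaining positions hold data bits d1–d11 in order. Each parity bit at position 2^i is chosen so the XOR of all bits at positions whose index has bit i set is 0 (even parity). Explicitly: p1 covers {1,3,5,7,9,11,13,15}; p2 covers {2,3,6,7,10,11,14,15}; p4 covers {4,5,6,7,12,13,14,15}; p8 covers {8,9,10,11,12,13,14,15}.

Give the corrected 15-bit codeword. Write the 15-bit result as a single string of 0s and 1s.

101001100001001

s1 (pos 1,3,5,7,9,11,13,15): 1⊕1⊕0⊕1⊕0⊕0⊕0⊕1 = 0
s2 (pos 2,3,6,7,10,11,14,15): 0⊕1⊕1⊕1⊕0⊕0⊕0⊕1 = 0
s4 (pos 4,5,6,7,12,13,14,15): 0⊕0⊕1⊕1⊕1⊕0⊕0⊕1 = 0
s8 (pos 8,9,10,11,12,13,14,15): 1⊕0⊕0⊕0⊕1⊕0⊕0⊕1 = 1
Syndrome s8…s1 = 1000 → error at position 8.
Flip position 8: 101001110001001 → 101001100001001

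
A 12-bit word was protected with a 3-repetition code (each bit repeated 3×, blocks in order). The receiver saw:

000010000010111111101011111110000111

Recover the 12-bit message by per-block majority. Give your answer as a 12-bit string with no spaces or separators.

Block 1 (000): 0 ones → 0
Block 2 (010): 1 one → 0
Block 3 (000): 0 ones → 0
Block 4 (010): 1 one → 0
Block 5 (111): 3 ones → 1
Block 6 (111): 3 ones → 1
Block 7 (101): 2 ones → 1
Block 8 (011): 2 ones → 1
Block 9 (111): 3 ones → 1
Block 10 (110): 2 ones → 1
Block 11 (000): 0 ones → 0
Block 12 (111): 3 ones → 1

000011111101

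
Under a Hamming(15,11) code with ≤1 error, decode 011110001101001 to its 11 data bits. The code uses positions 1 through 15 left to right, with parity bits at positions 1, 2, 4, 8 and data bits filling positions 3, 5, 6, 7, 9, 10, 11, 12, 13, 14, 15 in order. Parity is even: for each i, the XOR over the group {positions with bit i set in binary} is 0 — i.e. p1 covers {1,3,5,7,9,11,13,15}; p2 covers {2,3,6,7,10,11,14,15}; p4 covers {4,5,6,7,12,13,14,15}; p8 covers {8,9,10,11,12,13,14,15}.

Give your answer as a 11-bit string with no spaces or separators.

s1 (pos 1,3,5,7,9,11,13,15): 0⊕1⊕1⊕0⊕1⊕0⊕0⊕1 = 0
s2 (pos 2,3,6,7,10,11,14,15): 1⊕1⊕0⊕0⊕1⊕0⊕0⊕1 = 0
s4 (pos 4,5,6,7,12,13,14,15): 1⊕1⊕0⊕0⊕1⊕0⊕0⊕1 = 0
s8 (pos 8,9,10,11,12,13,14,15): 0⊕1⊕1⊕0⊕1⊕0⊕0⊕1 = 0
Syndrome s8…s1 = 0000 → no error.
Read data bits from positions 3,5,6,7,9,10,11,12,13,14,15: 11001101001

11001101001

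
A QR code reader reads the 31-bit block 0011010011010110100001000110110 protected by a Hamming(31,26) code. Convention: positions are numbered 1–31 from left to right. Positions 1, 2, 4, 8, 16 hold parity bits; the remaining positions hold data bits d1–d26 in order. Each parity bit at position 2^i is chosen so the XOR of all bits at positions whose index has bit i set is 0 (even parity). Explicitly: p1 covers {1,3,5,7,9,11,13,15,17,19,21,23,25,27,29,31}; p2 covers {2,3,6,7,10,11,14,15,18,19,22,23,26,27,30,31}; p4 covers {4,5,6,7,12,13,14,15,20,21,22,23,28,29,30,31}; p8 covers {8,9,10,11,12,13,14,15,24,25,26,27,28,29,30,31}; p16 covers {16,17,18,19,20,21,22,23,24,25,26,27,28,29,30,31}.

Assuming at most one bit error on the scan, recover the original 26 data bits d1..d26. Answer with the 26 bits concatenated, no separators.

10101001011100001000110110

s1 (pos 1,3,5,7,9,11,13,15,17,19,21,23,25,27,29,31): 0⊕1⊕0⊕0⊕1⊕0⊕0⊕1⊕1⊕0⊕0⊕0⊕0⊕1⊕1⊕0 = 0
s2 (pos 2,3,6,7,10,11,14,15,18,19,22,23,26,27,30,31): 0⊕1⊕1⊕0⊕1⊕0⊕1⊕1⊕0⊕0⊕1⊕0⊕1⊕1⊕1⊕0 = 1
s4 (pos 4,5,6,7,12,13,14,15,20,21,22,23,28,29,30,31): 1⊕0⊕1⊕0⊕1⊕0⊕1⊕1⊕0⊕0⊕1⊕0⊕0⊕1⊕1⊕0 = 0
s8 (pos 8,9,10,11,12,13,14,15,24,25,26,27,28,29,30,31): 0⊕1⊕1⊕0⊕1⊕0⊕1⊕1⊕0⊕0⊕1⊕1⊕0⊕1⊕1⊕0 = 1
s16 (pos 16,17,18,19,20,21,22,23,24,25,26,27,28,29,30,31): 0⊕1⊕0⊕0⊕0⊕0⊕1⊕0⊕0⊕0⊕1⊕1⊕0⊕1⊕1⊕0 = 0
Syndrome s16…s1 = 01010 → error at position 10.
Flip position 10: 0011010011010110100001000110110 → 0011010010010110100001000110110
Read data bits from positions 3,5,6,7,9,10,11,12,13,14,15,17,18,19,20,21,22,23,24,25,26,27,28,29,30,31: 10101001011100001000110110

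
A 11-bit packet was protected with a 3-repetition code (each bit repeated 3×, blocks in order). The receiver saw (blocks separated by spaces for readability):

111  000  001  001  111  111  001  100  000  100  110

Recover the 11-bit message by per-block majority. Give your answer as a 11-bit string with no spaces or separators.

10001100001

Block 1 (111): 3 ones → 1
Block 2 (000): 0 ones → 0
Block 3 (001): 1 one → 0
Block 4 (001): 1 one → 0
Block 5 (111): 3 ones → 1
Block 6 (111): 3 ones → 1
Block 7 (001): 1 one → 0
Block 8 (100): 1 one → 0
Block 9 (000): 0 ones → 0
Block 10 (100): 1 one → 0
Block 11 (110): 2 ones → 1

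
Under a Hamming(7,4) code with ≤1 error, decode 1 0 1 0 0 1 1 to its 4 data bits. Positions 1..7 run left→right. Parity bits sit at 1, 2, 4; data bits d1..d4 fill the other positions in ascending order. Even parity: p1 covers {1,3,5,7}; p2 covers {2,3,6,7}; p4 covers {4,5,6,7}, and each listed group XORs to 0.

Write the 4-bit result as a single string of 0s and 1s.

s1 (pos 1,3,5,7): 1⊕1⊕0⊕1 = 1
s2 (pos 2,3,6,7): 0⊕1⊕1⊕1 = 1
s4 (pos 4,5,6,7): 0⊕0⊕1⊕1 = 0
Syndrome s4…s1 = 011 → error at position 3.
Flip position 3: 1010011 → 1000011
Read data bits from positions 3,5,6,7: 0011

0011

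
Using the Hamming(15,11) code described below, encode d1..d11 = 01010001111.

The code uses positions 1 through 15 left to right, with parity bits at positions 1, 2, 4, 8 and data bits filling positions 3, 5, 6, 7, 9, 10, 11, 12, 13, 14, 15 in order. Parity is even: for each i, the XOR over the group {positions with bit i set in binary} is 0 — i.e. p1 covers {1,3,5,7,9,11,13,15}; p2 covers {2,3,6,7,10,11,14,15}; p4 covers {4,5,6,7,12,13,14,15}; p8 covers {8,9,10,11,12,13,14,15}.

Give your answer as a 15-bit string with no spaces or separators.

Place data at non-parity positions: p1 p2 0 p4 1 0 1 p8 0 0 0 1 1 1 1
p1 (pos 1,3,5,7,9,11,13,15): XOR of data positions = 0⊕1⊕1⊕0⊕0⊕1⊕1 = 0
p2 (pos 2,3,6,7,10,11,14,15): XOR of data positions = 0⊕0⊕1⊕0⊕0⊕1⊕1 = 1
p4 (pos 4,5,6,7,12,13,14,15): XOR of data positions = 1⊕0⊕1⊕1⊕1⊕1⊕1 = 0
p8 (pos 8,9,10,11,12,13,14,15): XOR of data positions = 0⊕0⊕0⊕1⊕1⊕1⊕1 = 0
Codeword: 010010100001111

010010100001111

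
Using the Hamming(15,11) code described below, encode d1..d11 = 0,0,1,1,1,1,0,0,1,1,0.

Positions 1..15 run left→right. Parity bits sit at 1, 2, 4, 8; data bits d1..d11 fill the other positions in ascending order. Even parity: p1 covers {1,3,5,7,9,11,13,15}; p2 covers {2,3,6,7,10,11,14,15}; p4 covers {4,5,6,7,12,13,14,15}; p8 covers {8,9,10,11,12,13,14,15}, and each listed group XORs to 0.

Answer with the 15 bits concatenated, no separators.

Place data at non-parity positions: p1 p2 0 p4 0 1 1 p8 1 1 0 0 1 1 0
p1 (pos 1,3,5,7,9,11,13,15): XOR of data positions = 0⊕0⊕1⊕1⊕0⊕1⊕0 = 1
p2 (pos 2,3,6,7,10,11,14,15): XOR of data positions = 0⊕1⊕1⊕1⊕0⊕1⊕0 = 0
p4 (pos 4,5,6,7,12,13,14,15): XOR of data positions = 0⊕1⊕1⊕0⊕1⊕1⊕0 = 0
p8 (pos 8,9,10,11,12,13,14,15): XOR of data positions = 1⊕1⊕0⊕0⊕1⊕1⊕0 = 0
Codeword: 100001101100110

100001101100110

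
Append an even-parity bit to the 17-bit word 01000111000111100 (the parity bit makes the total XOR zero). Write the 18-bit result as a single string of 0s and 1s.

XOR of the 17 data bits: 0⊕1⊕0⊕0⊕0⊕1⊕1⊕1⊕0⊕0⊕0⊕1⊕1⊕1⊕1⊕0⊕0 = 0
Parity bit = 0 (so all 18 bits XOR to 0).

010001110001111000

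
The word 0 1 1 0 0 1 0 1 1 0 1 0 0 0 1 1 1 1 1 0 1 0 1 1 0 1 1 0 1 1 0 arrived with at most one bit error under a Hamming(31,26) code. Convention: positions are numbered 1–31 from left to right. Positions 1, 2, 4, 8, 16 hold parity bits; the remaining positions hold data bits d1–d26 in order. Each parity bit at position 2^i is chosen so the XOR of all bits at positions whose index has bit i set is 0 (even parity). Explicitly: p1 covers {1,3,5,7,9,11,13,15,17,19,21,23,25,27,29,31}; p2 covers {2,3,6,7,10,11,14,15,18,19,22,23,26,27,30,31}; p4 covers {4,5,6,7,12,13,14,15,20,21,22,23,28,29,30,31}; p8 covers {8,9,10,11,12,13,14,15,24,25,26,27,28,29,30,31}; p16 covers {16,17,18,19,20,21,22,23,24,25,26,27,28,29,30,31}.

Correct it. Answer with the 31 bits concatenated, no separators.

s1 (pos 1,3,5,7,9,11,13,15,17,19,21,23,25,27,29,31): 0⊕1⊕0⊕0⊕1⊕1⊕0⊕1⊕1⊕1⊕1⊕1⊕0⊕1⊕1⊕0 = 0
s2 (pos 2,3,6,7,10,11,14,15,18,19,22,23,26,27,30,31): 1⊕1⊕1⊕0⊕0⊕1⊕0⊕1⊕1⊕1⊕0⊕1⊕1⊕1⊕1⊕0 = 1
s4 (pos 4,5,6,7,12,13,14,15,20,21,22,23,28,29,30,31): 0⊕0⊕1⊕0⊕0⊕0⊕0⊕1⊕0⊕1⊕0⊕1⊕0⊕1⊕1⊕0 = 0
s8 (pos 8,9,10,11,12,13,14,15,24,25,26,27,28,29,30,31): 1⊕1⊕0⊕1⊕0⊕0⊕0⊕1⊕1⊕0⊕1⊕1⊕0⊕1⊕1⊕0 = 1
s16 (pos 16,17,18,19,20,21,22,23,24,25,26,27,28,29,30,31): 1⊕1⊕1⊕1⊕0⊕1⊕0⊕1⊕1⊕0⊕1⊕1⊕0⊕1⊕1⊕0 = 1
Syndrome s16…s1 = 11010 → error at position 26.
Flip position 26: 0110010110100011111010110110110 → 0110010110100011111010110010110

0110010110100011111010110010110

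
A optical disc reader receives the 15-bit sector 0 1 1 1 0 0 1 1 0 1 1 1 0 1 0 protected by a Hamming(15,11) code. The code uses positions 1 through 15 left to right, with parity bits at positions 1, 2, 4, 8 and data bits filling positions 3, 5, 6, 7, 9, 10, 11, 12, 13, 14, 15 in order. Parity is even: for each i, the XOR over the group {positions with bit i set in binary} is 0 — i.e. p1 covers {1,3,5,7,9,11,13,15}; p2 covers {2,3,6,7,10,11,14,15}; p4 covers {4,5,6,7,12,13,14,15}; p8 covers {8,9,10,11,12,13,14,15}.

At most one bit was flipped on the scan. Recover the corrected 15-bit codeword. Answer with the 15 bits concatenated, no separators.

s1 (pos 1,3,5,7,9,11,13,15): 0⊕1⊕0⊕1⊕0⊕1⊕0⊕0 = 1
s2 (pos 2,3,6,7,10,11,14,15): 1⊕1⊕0⊕1⊕1⊕1⊕1⊕0 = 0
s4 (pos 4,5,6,7,12,13,14,15): 1⊕0⊕0⊕1⊕1⊕0⊕1⊕0 = 0
s8 (pos 8,9,10,11,12,13,14,15): 1⊕0⊕1⊕1⊕1⊕0⊕1⊕0 = 1
Syndrome s8…s1 = 1001 → error at position 9.
Flip position 9: 011100110111010 → 011100111111010

011100111111010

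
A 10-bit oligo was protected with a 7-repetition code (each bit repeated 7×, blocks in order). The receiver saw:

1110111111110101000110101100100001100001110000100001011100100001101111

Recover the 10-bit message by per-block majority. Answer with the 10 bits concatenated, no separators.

Block 1 (1110111): 6 ones → 1
Block 2 (1111101): 6 ones → 1
Block 3 (0100011): 3 ones → 0
Block 4 (0101100): 3 ones → 0
Block 5 (1000011): 3 ones → 0
Block 6 (0000111): 3 ones → 0
Block 7 (0000100): 1 one → 0
Block 8 (0010111): 4 ones → 1
Block 9 (0010000): 1 one → 0
Block 10 (1101111): 6 ones → 1

1100000101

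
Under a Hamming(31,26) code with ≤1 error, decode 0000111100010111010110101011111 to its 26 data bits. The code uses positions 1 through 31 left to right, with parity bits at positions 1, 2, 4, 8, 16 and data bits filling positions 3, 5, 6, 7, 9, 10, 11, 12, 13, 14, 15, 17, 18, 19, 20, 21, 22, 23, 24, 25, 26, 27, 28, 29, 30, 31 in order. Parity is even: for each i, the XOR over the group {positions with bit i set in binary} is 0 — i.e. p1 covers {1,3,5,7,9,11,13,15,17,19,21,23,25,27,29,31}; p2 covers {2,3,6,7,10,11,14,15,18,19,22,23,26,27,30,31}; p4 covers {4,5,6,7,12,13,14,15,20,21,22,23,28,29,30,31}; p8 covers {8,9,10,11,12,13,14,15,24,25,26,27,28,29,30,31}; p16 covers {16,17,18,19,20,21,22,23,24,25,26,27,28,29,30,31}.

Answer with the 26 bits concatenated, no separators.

01110001011010110001011111

s1 (pos 1,3,5,7,9,11,13,15,17,19,21,23,25,27,29,31): 0⊕0⊕1⊕1⊕0⊕0⊕0⊕1⊕0⊕0⊕1⊕1⊕1⊕1⊕1⊕1 = 1
s2 (pos 2,3,6,7,10,11,14,15,18,19,22,23,26,27,30,31): 0⊕0⊕1⊕1⊕0⊕0⊕1⊕1⊕1⊕0⊕0⊕1⊕0⊕1⊕1⊕1 = 1
s4 (pos 4,5,6,7,12,13,14,15,20,21,22,23,28,29,30,31): 0⊕1⊕1⊕1⊕1⊕0⊕1⊕1⊕1⊕1⊕0⊕1⊕1⊕1⊕1⊕1 = 1
s8 (pos 8,9,10,11,12,13,14,15,24,25,26,27,28,29,30,31): 1⊕0⊕0⊕0⊕1⊕0⊕1⊕1⊕0⊕1⊕0⊕1⊕1⊕1⊕1⊕1 = 0
s16 (pos 16,17,18,19,20,21,22,23,24,25,26,27,28,29,30,31): 1⊕0⊕1⊕0⊕1⊕1⊕0⊕1⊕0⊕1⊕0⊕1⊕1⊕1⊕1⊕1 = 1
Syndrome s16…s1 = 10111 → error at position 23.
Flip position 23: 0000111100010111010110101011111 → 0000111100010111010110001011111
Read data bits from positions 3,5,6,7,9,10,11,12,13,14,15,17,18,19,20,21,22,23,24,25,26,27,28,29,30,31: 01110001011010110001011111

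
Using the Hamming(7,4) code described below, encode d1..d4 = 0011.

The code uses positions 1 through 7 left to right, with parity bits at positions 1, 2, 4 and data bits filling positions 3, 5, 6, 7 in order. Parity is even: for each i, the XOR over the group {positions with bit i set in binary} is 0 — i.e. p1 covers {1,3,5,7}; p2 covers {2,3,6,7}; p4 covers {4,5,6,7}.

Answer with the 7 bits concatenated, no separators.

1000011

Place data at non-parity positions: p1 p2 0 p4 0 1 1
p1 (pos 1,3,5,7): XOR of data positions = 0⊕0⊕1 = 1
p2 (pos 2,3,6,7): XOR of data positions = 0⊕1⊕1 = 0
p4 (pos 4,5,6,7): XOR of data positions = 0⊕1⊕1 = 0
Codeword: 1000011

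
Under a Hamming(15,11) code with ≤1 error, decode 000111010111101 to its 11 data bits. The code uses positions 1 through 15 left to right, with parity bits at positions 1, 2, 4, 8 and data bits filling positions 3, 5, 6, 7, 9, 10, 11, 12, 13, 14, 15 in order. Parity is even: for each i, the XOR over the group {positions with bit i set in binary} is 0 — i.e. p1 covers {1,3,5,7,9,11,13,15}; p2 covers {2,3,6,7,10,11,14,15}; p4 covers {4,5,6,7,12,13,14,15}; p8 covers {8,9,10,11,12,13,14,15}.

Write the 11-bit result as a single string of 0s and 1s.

01100111101

s1 (pos 1,3,5,7,9,11,13,15): 0⊕0⊕1⊕0⊕0⊕1⊕1⊕1 = 0
s2 (pos 2,3,6,7,10,11,14,15): 0⊕0⊕1⊕0⊕1⊕1⊕0⊕1 = 0
s4 (pos 4,5,6,7,12,13,14,15): 1⊕1⊕1⊕0⊕1⊕1⊕0⊕1 = 0
s8 (pos 8,9,10,11,12,13,14,15): 1⊕0⊕1⊕1⊕1⊕1⊕0⊕1 = 0
Syndrome s8…s1 = 0000 → no error.
Read data bits from positions 3,5,6,7,9,10,11,12,13,14,15: 01100111101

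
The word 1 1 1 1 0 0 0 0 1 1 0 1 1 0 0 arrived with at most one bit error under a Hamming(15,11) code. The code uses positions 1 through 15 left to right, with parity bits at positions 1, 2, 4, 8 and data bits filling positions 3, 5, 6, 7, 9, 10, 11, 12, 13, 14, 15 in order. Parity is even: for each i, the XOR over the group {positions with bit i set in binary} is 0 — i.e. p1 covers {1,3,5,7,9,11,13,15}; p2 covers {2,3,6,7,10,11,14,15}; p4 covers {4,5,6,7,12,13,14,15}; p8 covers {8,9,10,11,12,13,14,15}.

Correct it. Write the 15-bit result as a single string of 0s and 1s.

111101001101100

s1 (pos 1,3,5,7,9,11,13,15): 1⊕1⊕0⊕0⊕1⊕0⊕1⊕0 = 0
s2 (pos 2,3,6,7,10,11,14,15): 1⊕1⊕0⊕0⊕1⊕0⊕0⊕0 = 1
s4 (pos 4,5,6,7,12,13,14,15): 1⊕0⊕0⊕0⊕1⊕1⊕0⊕0 = 1
s8 (pos 8,9,10,11,12,13,14,15): 0⊕1⊕1⊕0⊕1⊕1⊕0⊕0 = 0
Syndrome s8…s1 = 0110 → error at position 6.
Flip position 6: 111100001101100 → 111101001101100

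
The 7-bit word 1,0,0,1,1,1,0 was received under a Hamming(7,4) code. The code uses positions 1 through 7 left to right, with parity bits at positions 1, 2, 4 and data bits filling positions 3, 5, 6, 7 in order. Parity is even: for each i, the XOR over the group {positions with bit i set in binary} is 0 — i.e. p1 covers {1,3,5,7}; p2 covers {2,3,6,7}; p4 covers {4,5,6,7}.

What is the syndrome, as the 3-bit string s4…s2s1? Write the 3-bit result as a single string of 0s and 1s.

s1 (pos 1,3,5,7): 1⊕0⊕1⊕0 = 0
s2 (pos 2,3,6,7): 0⊕0⊕1⊕0 = 1
s4 (pos 4,5,6,7): 1⊕1⊕1⊕0 = 1
Syndrome s4…s1 = 110 → error at position 6.

110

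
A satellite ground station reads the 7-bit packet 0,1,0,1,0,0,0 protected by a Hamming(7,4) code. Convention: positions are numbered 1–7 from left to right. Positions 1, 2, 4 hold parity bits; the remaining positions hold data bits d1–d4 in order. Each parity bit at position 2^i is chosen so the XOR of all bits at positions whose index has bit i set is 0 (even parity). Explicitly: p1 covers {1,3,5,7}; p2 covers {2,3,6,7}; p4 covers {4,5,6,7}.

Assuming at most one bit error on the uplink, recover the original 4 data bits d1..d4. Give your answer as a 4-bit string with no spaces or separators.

s1 (pos 1,3,5,7): 0⊕0⊕0⊕0 = 0
s2 (pos 2,3,6,7): 1⊕0⊕0⊕0 = 1
s4 (pos 4,5,6,7): 1⊕0⊕0⊕0 = 1
Syndrome s4…s1 = 110 → error at position 6.
Flip position 6: 0101000 → 0101010
Read data bits from positions 3,5,6,7: 0010

0010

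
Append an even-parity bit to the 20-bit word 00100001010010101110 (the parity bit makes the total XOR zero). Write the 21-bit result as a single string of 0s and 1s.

001000010100101011100

XOR of the 20 data bits: 0⊕0⊕1⊕0⊕0⊕0⊕0⊕1⊕0⊕1⊕0⊕0⊕1⊕0⊕1⊕0⊕1⊕1⊕1⊕0 = 0
Parity bit = 0 (so all 21 bits XOR to 0).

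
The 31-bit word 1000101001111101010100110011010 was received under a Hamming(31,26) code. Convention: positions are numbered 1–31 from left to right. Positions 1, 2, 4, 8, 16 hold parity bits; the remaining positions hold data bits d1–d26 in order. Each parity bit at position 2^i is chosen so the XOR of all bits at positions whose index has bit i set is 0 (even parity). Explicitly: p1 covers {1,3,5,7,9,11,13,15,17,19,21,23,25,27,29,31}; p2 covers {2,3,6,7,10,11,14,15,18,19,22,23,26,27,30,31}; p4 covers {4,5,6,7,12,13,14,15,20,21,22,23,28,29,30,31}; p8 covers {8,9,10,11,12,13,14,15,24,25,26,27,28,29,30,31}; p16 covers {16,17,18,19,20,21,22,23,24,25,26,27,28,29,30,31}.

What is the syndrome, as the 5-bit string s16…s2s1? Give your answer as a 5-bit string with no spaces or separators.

s1 (pos 1,3,5,7,9,11,13,15,17,19,21,23,25,27,29,31): 1⊕0⊕1⊕1⊕0⊕1⊕1⊕0⊕0⊕0⊕0⊕1⊕0⊕1⊕0⊕0 = 1
s2 (pos 2,3,6,7,10,11,14,15,18,19,22,23,26,27,30,31): 0⊕0⊕0⊕1⊕1⊕1⊕1⊕0⊕1⊕0⊕0⊕1⊕0⊕1⊕1⊕0 = 0
s4 (pos 4,5,6,7,12,13,14,15,20,21,22,23,28,29,30,31): 0⊕1⊕0⊕1⊕1⊕1⊕1⊕0⊕1⊕0⊕0⊕1⊕1⊕0⊕1⊕0 = 1
s8 (pos 8,9,10,11,12,13,14,15,24,25,26,27,28,29,30,31): 0⊕0⊕1⊕1⊕1⊕1⊕1⊕0⊕1⊕0⊕0⊕1⊕1⊕0⊕1⊕0 = 1
s16 (pos 16,17,18,19,20,21,22,23,24,25,26,27,28,29,30,31): 1⊕0⊕1⊕0⊕1⊕0⊕0⊕1⊕1⊕0⊕0⊕1⊕1⊕0⊕1⊕0 = 0
Syndrome s16…s1 = 01101 → error at position 13.

01101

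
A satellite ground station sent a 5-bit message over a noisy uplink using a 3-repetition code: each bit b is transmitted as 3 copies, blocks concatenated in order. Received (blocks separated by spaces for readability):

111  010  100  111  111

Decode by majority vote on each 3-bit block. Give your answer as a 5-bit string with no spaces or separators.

Block 1 (111): 3 ones → 1
Block 2 (010): 1 one → 0
Block 3 (100): 1 one → 0
Block 4 (111): 3 ones → 1
Block 5 (111): 3 ones → 1

10011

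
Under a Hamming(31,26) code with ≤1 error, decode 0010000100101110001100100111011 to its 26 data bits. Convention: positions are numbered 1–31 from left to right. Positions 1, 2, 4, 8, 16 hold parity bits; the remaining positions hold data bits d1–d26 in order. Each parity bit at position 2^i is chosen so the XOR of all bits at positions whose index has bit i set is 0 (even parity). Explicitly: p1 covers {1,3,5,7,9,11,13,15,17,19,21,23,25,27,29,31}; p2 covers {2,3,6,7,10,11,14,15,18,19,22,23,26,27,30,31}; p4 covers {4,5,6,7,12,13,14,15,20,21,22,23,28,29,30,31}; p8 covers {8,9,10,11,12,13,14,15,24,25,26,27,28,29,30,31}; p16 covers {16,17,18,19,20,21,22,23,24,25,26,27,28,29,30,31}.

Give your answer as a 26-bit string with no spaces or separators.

s1 (pos 1,3,5,7,9,11,13,15,17,19,21,23,25,27,29,31): 0⊕1⊕0⊕0⊕0⊕1⊕1⊕1⊕0⊕1⊕0⊕1⊕0⊕1⊕0⊕1 = 0
s2 (pos 2,3,6,7,10,11,14,15,18,19,22,23,26,27,30,31): 0⊕1⊕0⊕0⊕0⊕1⊕1⊕1⊕0⊕1⊕0⊕1⊕1⊕1⊕1⊕1 = 0
s4 (pos 4,5,6,7,12,13,14,15,20,21,22,23,28,29,30,31): 0⊕0⊕0⊕0⊕0⊕1⊕1⊕1⊕1⊕0⊕0⊕1⊕1⊕0⊕1⊕1 = 0
s8 (pos 8,9,10,11,12,13,14,15,24,25,26,27,28,29,30,31): 1⊕0⊕0⊕1⊕0⊕1⊕1⊕1⊕0⊕0⊕1⊕1⊕1⊕0⊕1⊕1 = 0
s16 (pos 16,17,18,19,20,21,22,23,24,25,26,27,28,29,30,31): 0⊕0⊕0⊕1⊕1⊕0⊕0⊕1⊕0⊕0⊕1⊕1⊕1⊕0⊕1⊕1 = 0
Syndrome s16…s1 = 00000 → no error.
Read data bits from positions 3,5,6,7,9,10,11,12,13,14,15,17,18,19,20,21,22,23,24,25,26,27,28,29,30,31: 10000010111001100100111011

10000010111001100100111011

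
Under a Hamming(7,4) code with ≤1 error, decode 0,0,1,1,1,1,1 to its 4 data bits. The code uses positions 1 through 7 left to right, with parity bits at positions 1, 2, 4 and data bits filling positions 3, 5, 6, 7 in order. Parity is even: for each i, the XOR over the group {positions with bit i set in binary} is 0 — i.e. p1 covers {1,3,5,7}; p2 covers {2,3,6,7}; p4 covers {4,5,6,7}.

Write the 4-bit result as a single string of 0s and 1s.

0111

s1 (pos 1,3,5,7): 0⊕1⊕1⊕1 = 1
s2 (pos 2,3,6,7): 0⊕1⊕1⊕1 = 1
s4 (pos 4,5,6,7): 1⊕1⊕1⊕1 = 0
Syndrome s4…s1 = 011 → error at position 3.
Flip position 3: 0011111 → 0001111
Read data bits from positions 3,5,6,7: 0111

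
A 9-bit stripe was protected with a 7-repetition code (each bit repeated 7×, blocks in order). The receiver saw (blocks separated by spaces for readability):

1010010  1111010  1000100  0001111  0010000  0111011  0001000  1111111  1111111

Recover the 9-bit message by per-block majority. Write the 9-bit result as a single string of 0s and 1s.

Block 1 (1010010): 3 ones → 0
Block 2 (1111010): 5 ones → 1
Block 3 (1000100): 2 ones → 0
Block 4 (0001111): 4 ones → 1
Block 5 (0010000): 1 one → 0
Block 6 (0111011): 5 ones → 1
Block 7 (0001000): 1 one → 0
Block 8 (1111111): 7 ones → 1
Block 9 (1111111): 7 ones → 1

010101011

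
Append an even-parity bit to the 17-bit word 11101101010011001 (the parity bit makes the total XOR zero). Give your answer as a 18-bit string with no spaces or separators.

XOR of the 17 data bits: 1⊕1⊕1⊕0⊕1⊕1⊕0⊕1⊕0⊕1⊕0⊕0⊕1⊕1⊕0⊕0⊕1 = 0
Parity bit = 0 (so all 18 bits XOR to 0).

111011010100110010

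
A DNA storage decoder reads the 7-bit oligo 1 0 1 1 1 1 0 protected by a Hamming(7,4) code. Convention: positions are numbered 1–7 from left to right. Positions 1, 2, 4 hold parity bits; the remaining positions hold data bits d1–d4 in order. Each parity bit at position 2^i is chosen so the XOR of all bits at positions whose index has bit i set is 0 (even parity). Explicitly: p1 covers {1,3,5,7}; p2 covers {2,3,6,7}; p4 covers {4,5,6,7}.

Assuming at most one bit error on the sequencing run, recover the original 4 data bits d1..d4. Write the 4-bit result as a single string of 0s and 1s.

1010

s1 (pos 1,3,5,7): 1⊕1⊕1⊕0 = 1
s2 (pos 2,3,6,7): 0⊕1⊕1⊕0 = 0
s4 (pos 4,5,6,7): 1⊕1⊕1⊕0 = 1
Syndrome s4…s1 = 101 → error at position 5.
Flip position 5: 1011110 → 1011010
Read data bits from positions 3,5,6,7: 1010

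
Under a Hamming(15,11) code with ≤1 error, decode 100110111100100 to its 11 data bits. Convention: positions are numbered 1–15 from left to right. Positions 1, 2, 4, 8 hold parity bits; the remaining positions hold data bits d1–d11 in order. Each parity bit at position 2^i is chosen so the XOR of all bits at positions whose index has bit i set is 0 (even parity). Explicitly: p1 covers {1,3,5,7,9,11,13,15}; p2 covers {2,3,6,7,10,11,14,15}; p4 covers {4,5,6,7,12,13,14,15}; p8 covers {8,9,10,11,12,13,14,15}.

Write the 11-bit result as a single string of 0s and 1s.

01011100100

s1 (pos 1,3,5,7,9,11,13,15): 1⊕0⊕1⊕1⊕1⊕0⊕1⊕0 = 1
s2 (pos 2,3,6,7,10,11,14,15): 0⊕0⊕0⊕1⊕1⊕0⊕0⊕0 = 0
s4 (pos 4,5,6,7,12,13,14,15): 1⊕1⊕0⊕1⊕0⊕1⊕0⊕0 = 0
s8 (pos 8,9,10,11,12,13,14,15): 1⊕1⊕1⊕0⊕0⊕1⊕0⊕0 = 0
Syndrome s8…s1 = 0001 → error at position 1.
Flip position 1: 100110111100100 → 000110111100100
Read data bits from positions 3,5,6,7,9,10,11,12,13,14,15: 01011100100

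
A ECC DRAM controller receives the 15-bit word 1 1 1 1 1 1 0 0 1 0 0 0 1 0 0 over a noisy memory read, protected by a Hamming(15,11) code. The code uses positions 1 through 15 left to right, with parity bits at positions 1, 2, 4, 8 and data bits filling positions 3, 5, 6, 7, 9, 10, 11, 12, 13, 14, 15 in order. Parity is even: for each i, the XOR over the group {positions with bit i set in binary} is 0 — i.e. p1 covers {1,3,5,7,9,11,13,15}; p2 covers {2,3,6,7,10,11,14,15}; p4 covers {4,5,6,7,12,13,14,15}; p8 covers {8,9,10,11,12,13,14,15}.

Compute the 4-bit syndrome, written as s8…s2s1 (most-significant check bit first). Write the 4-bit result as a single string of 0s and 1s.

0011

s1 (pos 1,3,5,7,9,11,13,15): 1⊕1⊕1⊕0⊕1⊕0⊕1⊕0 = 1
s2 (pos 2,3,6,7,10,11,14,15): 1⊕1⊕1⊕0⊕0⊕0⊕0⊕0 = 1
s4 (pos 4,5,6,7,12,13,14,15): 1⊕1⊕1⊕0⊕0⊕1⊕0⊕0 = 0
s8 (pos 8,9,10,11,12,13,14,15): 0⊕1⊕0⊕0⊕0⊕1⊕0⊕0 = 0
Syndrome s8…s1 = 0011 → error at position 3.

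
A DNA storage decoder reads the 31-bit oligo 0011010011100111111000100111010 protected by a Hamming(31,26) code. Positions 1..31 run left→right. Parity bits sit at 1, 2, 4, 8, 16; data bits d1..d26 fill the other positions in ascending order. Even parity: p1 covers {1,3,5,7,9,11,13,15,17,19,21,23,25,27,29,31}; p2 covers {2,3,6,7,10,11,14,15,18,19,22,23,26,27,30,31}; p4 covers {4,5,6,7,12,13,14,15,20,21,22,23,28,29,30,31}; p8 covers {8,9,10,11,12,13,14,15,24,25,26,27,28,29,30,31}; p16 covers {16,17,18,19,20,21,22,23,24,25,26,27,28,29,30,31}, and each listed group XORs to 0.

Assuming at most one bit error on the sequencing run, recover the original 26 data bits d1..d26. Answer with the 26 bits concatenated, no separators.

10101110011111000100110010

s1 (pos 1,3,5,7,9,11,13,15,17,19,21,23,25,27,29,31): 0⊕1⊕0⊕0⊕1⊕1⊕0⊕1⊕1⊕1⊕0⊕1⊕0⊕1⊕0⊕0 = 0
s2 (pos 2,3,6,7,10,11,14,15,18,19,22,23,26,27,30,31): 0⊕1⊕1⊕0⊕1⊕1⊕1⊕1⊕1⊕1⊕0⊕1⊕1⊕1⊕1⊕0 = 0
s4 (pos 4,5,6,7,12,13,14,15,20,21,22,23,28,29,30,31): 1⊕0⊕1⊕0⊕0⊕0⊕1⊕1⊕0⊕0⊕0⊕1⊕1⊕0⊕1⊕0 = 1
s8 (pos 8,9,10,11,12,13,14,15,24,25,26,27,28,29,30,31): 0⊕1⊕1⊕1⊕0⊕0⊕1⊕1⊕0⊕0⊕1⊕1⊕1⊕0⊕1⊕0 = 1
s16 (pos 16,17,18,19,20,21,22,23,24,25,26,27,28,29,30,31): 1⊕1⊕1⊕1⊕0⊕0⊕0⊕1⊕0⊕0⊕1⊕1⊕1⊕0⊕1⊕0 = 1
Syndrome s16…s1 = 11100 → error at position 28.
Flip position 28: 0011010011100111111000100111010 → 0011010011100111111000100110010
Read data bits from positions 3,5,6,7,9,10,11,12,13,14,15,17,18,19,20,21,22,23,24,25,26,27,28,29,30,31: 10101110011111000100110010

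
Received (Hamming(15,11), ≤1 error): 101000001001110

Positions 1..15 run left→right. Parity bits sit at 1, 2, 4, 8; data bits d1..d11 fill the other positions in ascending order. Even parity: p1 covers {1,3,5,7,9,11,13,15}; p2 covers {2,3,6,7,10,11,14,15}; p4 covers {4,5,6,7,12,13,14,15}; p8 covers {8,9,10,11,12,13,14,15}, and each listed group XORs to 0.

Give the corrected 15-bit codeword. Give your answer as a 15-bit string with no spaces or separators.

s1 (pos 1,3,5,7,9,11,13,15): 1⊕1⊕0⊕0⊕1⊕0⊕1⊕0 = 0
s2 (pos 2,3,6,7,10,11,14,15): 0⊕1⊕0⊕0⊕0⊕0⊕1⊕0 = 0
s4 (pos 4,5,6,7,12,13,14,15): 0⊕0⊕0⊕0⊕1⊕1⊕1⊕0 = 1
s8 (pos 8,9,10,11,12,13,14,15): 0⊕1⊕0⊕0⊕1⊕1⊕1⊕0 = 0
Syndrome s8…s1 = 0100 → error at position 4.
Flip position 4: 101000001001110 → 101100001001110

101100001001110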